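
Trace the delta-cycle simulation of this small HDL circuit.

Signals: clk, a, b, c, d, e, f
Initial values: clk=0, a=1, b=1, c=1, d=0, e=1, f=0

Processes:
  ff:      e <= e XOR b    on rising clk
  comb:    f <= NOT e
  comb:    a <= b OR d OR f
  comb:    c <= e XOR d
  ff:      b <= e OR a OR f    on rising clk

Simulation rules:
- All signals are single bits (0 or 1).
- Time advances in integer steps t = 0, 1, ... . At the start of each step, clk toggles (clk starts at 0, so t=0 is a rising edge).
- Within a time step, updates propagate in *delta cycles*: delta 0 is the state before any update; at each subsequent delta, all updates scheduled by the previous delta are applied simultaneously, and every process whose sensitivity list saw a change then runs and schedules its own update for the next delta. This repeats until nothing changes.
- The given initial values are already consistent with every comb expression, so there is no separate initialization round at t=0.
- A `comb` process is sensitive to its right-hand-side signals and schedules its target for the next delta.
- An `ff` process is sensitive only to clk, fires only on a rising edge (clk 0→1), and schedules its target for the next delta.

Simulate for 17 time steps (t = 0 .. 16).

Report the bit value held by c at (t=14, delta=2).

0

t=0 Δ0: e=1 c=1 f=0 d=0 b=1 a=1 clk=0
  Δ1: clk:0→1
  Δ2: e:1→0
  Δ3: c:1→0, f:0→1
  (3Δ to stable)
t=1 Δ0: e=0 c=0 f=1 d=0 b=1 a=1 clk=1
  Δ1: clk:1→0
  (1Δ to stable)
t=2 Δ0: e=0 c=0 f=1 d=0 b=1 a=1 clk=0
  Δ1: clk:0→1
  Δ2: e:0→1
  Δ3: c:0→1, f:1→0
  (3Δ to stable)
t=3 Δ0: e=1 c=1 f=0 d=0 b=1 a=1 clk=1
  Δ1: clk:1→0
  (1Δ to stable)
t=4 Δ0: e=1 c=1 f=0 d=0 b=1 a=1 clk=0
  Δ1: clk:0→1
  Δ2: e:1→0
  Δ3: c:1→0, f:0→1
  (3Δ to stable)
t=5 Δ0: e=0 c=0 f=1 d=0 b=1 a=1 clk=1
  Δ1: clk:1→0
  (1Δ to stable)
t=6 Δ0: e=0 c=0 f=1 d=0 b=1 a=1 clk=0
  Δ1: clk:0→1
  Δ2: e:0→1
  Δ3: c:0→1, f:1→0
  (3Δ to stable)
t=7 Δ0: e=1 c=1 f=0 d=0 b=1 a=1 clk=1
  Δ1: clk:1→0
  (1Δ to stable)
t=8 Δ0: e=1 c=1 f=0 d=0 b=1 a=1 clk=0
  Δ1: clk:0→1
  Δ2: e:1→0
  Δ3: c:1→0, f:0→1
  (3Δ to stable)
t=9 Δ0: e=0 c=0 f=1 d=0 b=1 a=1 clk=1
  Δ1: clk:1→0
  (1Δ to stable)
t=10 Δ0: e=0 c=0 f=1 d=0 b=1 a=1 clk=0
  Δ1: clk:0→1
  Δ2: e:0→1
  Δ3: c:0→1, f:1→0
  (3Δ to stable)
t=11 Δ0: e=1 c=1 f=0 d=0 b=1 a=1 clk=1
  Δ1: clk:1→0
  (1Δ to stable)
t=12 Δ0: e=1 c=1 f=0 d=0 b=1 a=1 clk=0
  Δ1: clk:0→1
  Δ2: e:1→0
  Δ3: c:1→0, f:0→1
  (3Δ to stable)
t=13 Δ0: e=0 c=0 f=1 d=0 b=1 a=1 clk=1
  Δ1: clk:1→0
  (1Δ to stable)
t=14 Δ0: e=0 c=0 f=1 d=0 b=1 a=1 clk=0
  Δ1: clk:0→1
  Δ2: e:0→1
  Δ3: c:0→1, f:1→0
  (3Δ to stable)
t=15 Δ0: e=1 c=1 f=0 d=0 b=1 a=1 clk=1
  Δ1: clk:1→0
  (1Δ to stable)
t=16 Δ0: e=1 c=1 f=0 d=0 b=1 a=1 clk=0
  Δ1: clk:0→1
  Δ2: e:1→0
  Δ3: c:1→0, f:0→1
  (3Δ to stable)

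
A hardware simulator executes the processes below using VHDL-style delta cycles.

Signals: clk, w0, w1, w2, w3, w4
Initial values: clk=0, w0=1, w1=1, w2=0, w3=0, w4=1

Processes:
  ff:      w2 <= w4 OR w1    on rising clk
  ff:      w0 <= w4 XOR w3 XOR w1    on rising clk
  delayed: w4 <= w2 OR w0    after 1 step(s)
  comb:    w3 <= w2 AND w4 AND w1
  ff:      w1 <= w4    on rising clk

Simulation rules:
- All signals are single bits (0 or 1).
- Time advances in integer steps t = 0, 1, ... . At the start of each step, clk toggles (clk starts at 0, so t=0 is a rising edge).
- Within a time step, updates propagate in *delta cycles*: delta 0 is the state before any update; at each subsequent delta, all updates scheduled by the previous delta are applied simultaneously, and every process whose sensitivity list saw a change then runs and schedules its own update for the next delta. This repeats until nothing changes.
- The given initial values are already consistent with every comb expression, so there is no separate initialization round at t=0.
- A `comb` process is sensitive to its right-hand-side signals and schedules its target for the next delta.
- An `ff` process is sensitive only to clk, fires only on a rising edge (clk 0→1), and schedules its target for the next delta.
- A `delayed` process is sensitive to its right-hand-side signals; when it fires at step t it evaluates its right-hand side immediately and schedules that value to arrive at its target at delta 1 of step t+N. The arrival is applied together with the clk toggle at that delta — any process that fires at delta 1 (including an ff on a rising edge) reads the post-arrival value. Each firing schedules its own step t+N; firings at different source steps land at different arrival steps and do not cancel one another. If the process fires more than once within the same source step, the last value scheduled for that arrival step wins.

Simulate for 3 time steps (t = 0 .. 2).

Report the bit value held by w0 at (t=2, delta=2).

t=0 Δ0: w2=0 w0=1 w3=0 w4=1 w1=1 clk=0
  Δ1: clk:0→1
  Δ2: w2:0→1, w0:1→0
  Δ3: w3:0→1
  (3Δ to stable)
t=1 Δ0: w2=1 w0=0 w3=1 w4=1 w1=1 clk=1
  Δ1: clk:1→0
  (1Δ to stable)
t=2 Δ0: w2=1 w0=0 w3=1 w4=1 w1=1 clk=0
  Δ1: clk:0→1
  Δ2: w0:0→1
  (2Δ to stable)

1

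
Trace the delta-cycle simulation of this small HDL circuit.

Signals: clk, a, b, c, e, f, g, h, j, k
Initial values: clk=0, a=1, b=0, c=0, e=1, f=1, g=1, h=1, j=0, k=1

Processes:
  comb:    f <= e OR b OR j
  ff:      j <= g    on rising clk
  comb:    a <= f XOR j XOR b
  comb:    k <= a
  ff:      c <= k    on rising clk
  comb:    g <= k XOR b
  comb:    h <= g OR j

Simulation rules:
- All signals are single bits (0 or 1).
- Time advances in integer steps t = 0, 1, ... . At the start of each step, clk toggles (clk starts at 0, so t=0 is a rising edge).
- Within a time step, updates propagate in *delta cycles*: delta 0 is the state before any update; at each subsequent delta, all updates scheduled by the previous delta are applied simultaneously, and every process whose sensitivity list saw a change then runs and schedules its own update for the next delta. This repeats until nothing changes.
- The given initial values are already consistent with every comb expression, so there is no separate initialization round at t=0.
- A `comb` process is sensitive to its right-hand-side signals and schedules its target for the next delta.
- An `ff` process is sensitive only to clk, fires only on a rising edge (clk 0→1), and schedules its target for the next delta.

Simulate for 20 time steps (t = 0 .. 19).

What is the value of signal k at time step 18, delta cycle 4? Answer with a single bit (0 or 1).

1

t=0 Δ0: k=1 e=1 j=0 f=1 c=0 a=1 clk=0 b=0 g=1 h=1
  Δ1: clk:0→1
  Δ2: j:0→1, c:0→1
  Δ3: a:1→0
  Δ4: k:1→0
  Δ5: g:1→0
  (5Δ to stable)
t=1 Δ0: k=0 e=1 j=1 f=1 c=1 a=0 clk=1 b=0 g=0 h=1
  Δ1: clk:1→0
  (1Δ to stable)
t=2 Δ0: k=0 e=1 j=1 f=1 c=1 a=0 clk=0 b=0 g=0 h=1
  Δ1: clk:0→1
  Δ2: j:1→0, c:1→0
  Δ3: a:0→1, h:1→0
  Δ4: k:0→1
  Δ5: g:0→1
  Δ6: h:0→1
  (6Δ to stable)
t=3 Δ0: k=1 e=1 j=0 f=1 c=0 a=1 clk=1 b=0 g=1 h=1
  Δ1: clk:1→0
  (1Δ to stable)
t=4 Δ0: k=1 e=1 j=0 f=1 c=0 a=1 clk=0 b=0 g=1 h=1
  Δ1: clk:0→1
  Δ2: j:0→1, c:0→1
  Δ3: a:1→0
  Δ4: k:1→0
  Δ5: g:1→0
  (5Δ to stable)
t=5 Δ0: k=0 e=1 j=1 f=1 c=1 a=0 clk=1 b=0 g=0 h=1
  Δ1: clk:1→0
  (1Δ to stable)
t=6 Δ0: k=0 e=1 j=1 f=1 c=1 a=0 clk=0 b=0 g=0 h=1
  Δ1: clk:0→1
  Δ2: j:1→0, c:1→0
  Δ3: a:0→1, h:1→0
  Δ4: k:0→1
  Δ5: g:0→1
  Δ6: h:0→1
  (6Δ to stable)
t=7 Δ0: k=1 e=1 j=0 f=1 c=0 a=1 clk=1 b=0 g=1 h=1
  Δ1: clk:1→0
  (1Δ to stable)
t=8 Δ0: k=1 e=1 j=0 f=1 c=0 a=1 clk=0 b=0 g=1 h=1
  Δ1: clk:0→1
  Δ2: j:0→1, c:0→1
  Δ3: a:1→0
  Δ4: k:1→0
  Δ5: g:1→0
  (5Δ to stable)
t=9 Δ0: k=0 e=1 j=1 f=1 c=1 a=0 clk=1 b=0 g=0 h=1
  Δ1: clk:1→0
  (1Δ to stable)
t=10 Δ0: k=0 e=1 j=1 f=1 c=1 a=0 clk=0 b=0 g=0 h=1
  Δ1: clk:0→1
  Δ2: j:1→0, c:1→0
  Δ3: a:0→1, h:1→0
  Δ4: k:0→1
  Δ5: g:0→1
  Δ6: h:0→1
  (6Δ to stable)
t=11 Δ0: k=1 e=1 j=0 f=1 c=0 a=1 clk=1 b=0 g=1 h=1
  Δ1: clk:1→0
  (1Δ to stable)
t=12 Δ0: k=1 e=1 j=0 f=1 c=0 a=1 clk=0 b=0 g=1 h=1
  Δ1: clk:0→1
  Δ2: j:0→1, c:0→1
  Δ3: a:1→0
  Δ4: k:1→0
  Δ5: g:1→0
  (5Δ to stable)
t=13 Δ0: k=0 e=1 j=1 f=1 c=1 a=0 clk=1 b=0 g=0 h=1
  Δ1: clk:1→0
  (1Δ to stable)
t=14 Δ0: k=0 e=1 j=1 f=1 c=1 a=0 clk=0 b=0 g=0 h=1
  Δ1: clk:0→1
  Δ2: j:1→0, c:1→0
  Δ3: a:0→1, h:1→0
  Δ4: k:0→1
  Δ5: g:0→1
  Δ6: h:0→1
  (6Δ to stable)
t=15 Δ0: k=1 e=1 j=0 f=1 c=0 a=1 clk=1 b=0 g=1 h=1
  Δ1: clk:1→0
  (1Δ to stable)
t=16 Δ0: k=1 e=1 j=0 f=1 c=0 a=1 clk=0 b=0 g=1 h=1
  Δ1: clk:0→1
  Δ2: j:0→1, c:0→1
  Δ3: a:1→0
  Δ4: k:1→0
  Δ5: g:1→0
  (5Δ to stable)
t=17 Δ0: k=0 e=1 j=1 f=1 c=1 a=0 clk=1 b=0 g=0 h=1
  Δ1: clk:1→0
  (1Δ to stable)
t=18 Δ0: k=0 e=1 j=1 f=1 c=1 a=0 clk=0 b=0 g=0 h=1
  Δ1: clk:0→1
  Δ2: j:1→0, c:1→0
  Δ3: a:0→1, h:1→0
  Δ4: k:0→1
  Δ5: g:0→1
  Δ6: h:0→1
  (6Δ to stable)
t=19 Δ0: k=1 e=1 j=0 f=1 c=0 a=1 clk=1 b=0 g=1 h=1
  Δ1: clk:1→0
  (1Δ to stable)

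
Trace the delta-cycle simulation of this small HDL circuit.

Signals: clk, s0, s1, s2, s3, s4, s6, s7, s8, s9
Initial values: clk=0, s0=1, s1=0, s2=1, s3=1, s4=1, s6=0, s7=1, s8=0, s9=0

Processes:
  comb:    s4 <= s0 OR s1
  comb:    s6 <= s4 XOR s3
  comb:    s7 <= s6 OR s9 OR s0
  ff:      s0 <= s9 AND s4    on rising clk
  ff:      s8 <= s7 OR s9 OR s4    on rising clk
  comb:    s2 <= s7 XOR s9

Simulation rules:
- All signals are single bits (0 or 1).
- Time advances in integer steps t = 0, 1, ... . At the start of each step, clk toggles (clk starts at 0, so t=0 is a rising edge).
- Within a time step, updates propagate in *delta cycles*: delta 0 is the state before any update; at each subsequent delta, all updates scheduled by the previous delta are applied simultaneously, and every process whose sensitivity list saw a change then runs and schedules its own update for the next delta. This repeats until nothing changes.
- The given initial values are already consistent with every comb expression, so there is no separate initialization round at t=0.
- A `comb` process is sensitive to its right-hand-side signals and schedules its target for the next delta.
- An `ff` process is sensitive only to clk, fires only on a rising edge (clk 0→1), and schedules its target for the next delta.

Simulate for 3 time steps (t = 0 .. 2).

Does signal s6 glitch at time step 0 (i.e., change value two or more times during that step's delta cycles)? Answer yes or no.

t=0 Δ0: s2=1 s1=0 s0=1 s6=0 s9=0 s7=1 s8=0 s3=1 s4=1 clk=0
  Δ1: clk:0→1
  Δ2: s0:1→0, s8:0→1
  Δ3: s7:1→0, s4:1→0
  Δ4: s2:1→0, s6:0→1
  Δ5: s7:0→1
  Δ6: s2:0→1
  (6Δ to stable)
t=1 Δ0: s2=1 s1=0 s0=0 s6=1 s9=0 s7=1 s8=1 s3=1 s4=0 clk=1
  Δ1: clk:1→0
  (1Δ to stable)
t=2 Δ0: s2=1 s1=0 s0=0 s6=1 s9=0 s7=1 s8=1 s3=1 s4=0 clk=0
  Δ1: clk:0→1
  (1Δ to stable)

no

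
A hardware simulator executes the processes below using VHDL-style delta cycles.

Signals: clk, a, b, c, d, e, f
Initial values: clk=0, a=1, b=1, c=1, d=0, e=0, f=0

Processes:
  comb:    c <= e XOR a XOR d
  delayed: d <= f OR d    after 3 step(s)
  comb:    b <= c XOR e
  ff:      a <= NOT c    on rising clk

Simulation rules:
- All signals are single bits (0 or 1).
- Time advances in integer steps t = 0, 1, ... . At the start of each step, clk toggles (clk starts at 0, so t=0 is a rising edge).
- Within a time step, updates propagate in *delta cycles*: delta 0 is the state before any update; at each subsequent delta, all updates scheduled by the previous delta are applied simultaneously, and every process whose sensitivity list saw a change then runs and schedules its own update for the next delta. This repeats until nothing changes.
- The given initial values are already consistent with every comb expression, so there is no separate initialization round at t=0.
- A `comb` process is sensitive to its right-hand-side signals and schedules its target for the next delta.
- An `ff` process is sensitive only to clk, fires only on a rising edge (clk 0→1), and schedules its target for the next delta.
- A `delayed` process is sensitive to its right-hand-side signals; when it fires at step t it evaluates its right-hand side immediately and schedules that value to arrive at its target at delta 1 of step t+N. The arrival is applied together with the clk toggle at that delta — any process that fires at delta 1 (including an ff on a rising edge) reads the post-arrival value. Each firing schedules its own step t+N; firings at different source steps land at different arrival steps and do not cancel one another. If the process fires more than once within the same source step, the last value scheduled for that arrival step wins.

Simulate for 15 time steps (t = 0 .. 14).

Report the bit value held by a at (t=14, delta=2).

1

[bits: clk,a,b,c,e,f,d]
t=0: Δ0=0111000 Δ1=1111000 Δ2=1011000 Δ3=1010000 Δ4=1000000 | 4Δ
t=1: Δ0=1000000 Δ1=0000000 | 1Δ
t=2: Δ0=0000000 Δ1=1000000 Δ2=1100000 Δ3=1101000 Δ4=1111000 | 4Δ
t=3: Δ0=1111000 Δ1=0111000 | 1Δ
t=4: Δ0=0111000 Δ1=1111000 Δ2=1011000 Δ3=1010000 Δ4=1000000 | 4Δ
t=5: Δ0=1000000 Δ1=0000000 | 1Δ
t=6: Δ0=0000000 Δ1=1000000 Δ2=1100000 Δ3=1101000 Δ4=1111000 | 4Δ
t=7: Δ0=1111000 Δ1=0111000 | 1Δ
t=8: Δ0=0111000 Δ1=1111000 Δ2=1011000 Δ3=1010000 Δ4=1000000 | 4Δ
t=9: Δ0=1000000 Δ1=0000000 | 1Δ
t=10: Δ0=0000000 Δ1=1000000 Δ2=1100000 Δ3=1101000 Δ4=1111000 | 4Δ
t=11: Δ0=1111000 Δ1=0111000 | 1Δ
t=12: Δ0=0111000 Δ1=1111000 Δ2=1011000 Δ3=1010000 Δ4=1000000 | 4Δ
t=13: Δ0=1000000 Δ1=0000000 | 1Δ
t=14: Δ0=0000000 Δ1=1000000 Δ2=1100000 Δ3=1101000 Δ4=1111000 | 4Δ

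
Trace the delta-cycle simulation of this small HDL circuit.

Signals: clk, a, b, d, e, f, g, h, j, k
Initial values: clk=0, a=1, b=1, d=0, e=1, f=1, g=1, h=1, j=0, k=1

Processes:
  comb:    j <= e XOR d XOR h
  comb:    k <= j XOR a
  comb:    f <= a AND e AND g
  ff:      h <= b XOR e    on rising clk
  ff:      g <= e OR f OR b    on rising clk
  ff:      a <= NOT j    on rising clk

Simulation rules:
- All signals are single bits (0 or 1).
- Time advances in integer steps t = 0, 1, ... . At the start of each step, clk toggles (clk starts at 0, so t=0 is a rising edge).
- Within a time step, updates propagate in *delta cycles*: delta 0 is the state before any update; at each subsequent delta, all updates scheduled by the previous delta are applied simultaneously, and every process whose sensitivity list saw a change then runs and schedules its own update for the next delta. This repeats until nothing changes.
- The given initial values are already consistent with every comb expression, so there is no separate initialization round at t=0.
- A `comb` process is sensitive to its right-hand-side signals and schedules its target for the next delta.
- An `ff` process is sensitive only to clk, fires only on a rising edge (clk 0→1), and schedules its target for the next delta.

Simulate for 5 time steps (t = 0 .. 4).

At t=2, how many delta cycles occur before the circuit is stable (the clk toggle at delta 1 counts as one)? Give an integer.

t=0 Δ0: h=1 e=1 k=1 g=1 d=0 clk=0 j=0 f=1 a=1 b=1
  Δ1: clk:0→1
  Δ2: h:1→0
  Δ3: j:0→1
  Δ4: k:1→0
  (4Δ to stable)
t=1 Δ0: h=0 e=1 k=0 g=1 d=0 clk=1 j=1 f=1 a=1 b=1
  Δ1: clk:1→0
  (1Δ to stable)
t=2 Δ0: h=0 e=1 k=0 g=1 d=0 clk=0 j=1 f=1 a=1 b=1
  Δ1: clk:0→1
  Δ2: a:1→0
  Δ3: k:0→1, f:1→0
  (3Δ to stable)
t=3 Δ0: h=0 e=1 k=1 g=1 d=0 clk=1 j=1 f=0 a=0 b=1
  Δ1: clk:1→0
  (1Δ to stable)
t=4 Δ0: h=0 e=1 k=1 g=1 d=0 clk=0 j=1 f=0 a=0 b=1
  Δ1: clk:0→1
  (1Δ to stable)

3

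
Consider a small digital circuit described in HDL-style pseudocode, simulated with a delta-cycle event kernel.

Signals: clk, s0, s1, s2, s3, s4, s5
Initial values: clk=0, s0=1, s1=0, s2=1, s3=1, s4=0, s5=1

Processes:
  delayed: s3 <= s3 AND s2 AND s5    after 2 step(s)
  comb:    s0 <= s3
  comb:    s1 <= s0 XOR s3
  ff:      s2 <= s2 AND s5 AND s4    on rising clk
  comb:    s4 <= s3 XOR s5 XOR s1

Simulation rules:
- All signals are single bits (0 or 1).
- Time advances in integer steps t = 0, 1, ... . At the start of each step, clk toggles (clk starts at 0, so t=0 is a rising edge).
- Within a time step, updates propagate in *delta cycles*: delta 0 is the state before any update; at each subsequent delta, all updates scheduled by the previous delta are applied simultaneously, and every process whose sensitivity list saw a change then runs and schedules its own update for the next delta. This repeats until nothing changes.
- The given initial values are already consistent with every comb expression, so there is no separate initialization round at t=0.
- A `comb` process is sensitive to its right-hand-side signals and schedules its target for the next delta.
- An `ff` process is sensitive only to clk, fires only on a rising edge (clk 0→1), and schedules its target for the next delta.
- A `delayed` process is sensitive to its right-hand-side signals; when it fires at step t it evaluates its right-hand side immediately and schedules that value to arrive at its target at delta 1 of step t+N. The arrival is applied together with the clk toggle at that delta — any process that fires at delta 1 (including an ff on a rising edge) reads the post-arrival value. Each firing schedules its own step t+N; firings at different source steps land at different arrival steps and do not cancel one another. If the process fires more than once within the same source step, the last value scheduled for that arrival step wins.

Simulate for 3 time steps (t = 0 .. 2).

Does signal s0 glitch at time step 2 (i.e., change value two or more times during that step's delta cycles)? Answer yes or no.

t0.Δ0 s4=0 s3=1 s0=1 s5=1 s1=0 clk=0 s2=1
t0.Δ1 s4=0 s3=1 s0=1 s5=1 s1=0 clk=1 s2=1
t0.Δ2 s4=0 s3=1 s0=1 s5=1 s1=0 clk=1 s2=0
t1.Δ0 s4=0 s3=1 s0=1 s5=1 s1=0 clk=1 s2=0
t1.Δ1 s4=0 s3=1 s0=1 s5=1 s1=0 clk=0 s2=0
t2.Δ0 s4=0 s3=1 s0=1 s5=1 s1=0 clk=0 s2=0
t2.Δ1 s4=0 s3=0 s0=1 s5=1 s1=0 clk=1 s2=0
t2.Δ2 s4=1 s3=0 s0=0 s5=1 s1=1 clk=1 s2=0
t2.Δ3 s4=0 s3=0 s0=0 s5=1 s1=0 clk=1 s2=0
t2.Δ4 s4=1 s3=0 s0=0 s5=1 s1=0 clk=1 s2=0

no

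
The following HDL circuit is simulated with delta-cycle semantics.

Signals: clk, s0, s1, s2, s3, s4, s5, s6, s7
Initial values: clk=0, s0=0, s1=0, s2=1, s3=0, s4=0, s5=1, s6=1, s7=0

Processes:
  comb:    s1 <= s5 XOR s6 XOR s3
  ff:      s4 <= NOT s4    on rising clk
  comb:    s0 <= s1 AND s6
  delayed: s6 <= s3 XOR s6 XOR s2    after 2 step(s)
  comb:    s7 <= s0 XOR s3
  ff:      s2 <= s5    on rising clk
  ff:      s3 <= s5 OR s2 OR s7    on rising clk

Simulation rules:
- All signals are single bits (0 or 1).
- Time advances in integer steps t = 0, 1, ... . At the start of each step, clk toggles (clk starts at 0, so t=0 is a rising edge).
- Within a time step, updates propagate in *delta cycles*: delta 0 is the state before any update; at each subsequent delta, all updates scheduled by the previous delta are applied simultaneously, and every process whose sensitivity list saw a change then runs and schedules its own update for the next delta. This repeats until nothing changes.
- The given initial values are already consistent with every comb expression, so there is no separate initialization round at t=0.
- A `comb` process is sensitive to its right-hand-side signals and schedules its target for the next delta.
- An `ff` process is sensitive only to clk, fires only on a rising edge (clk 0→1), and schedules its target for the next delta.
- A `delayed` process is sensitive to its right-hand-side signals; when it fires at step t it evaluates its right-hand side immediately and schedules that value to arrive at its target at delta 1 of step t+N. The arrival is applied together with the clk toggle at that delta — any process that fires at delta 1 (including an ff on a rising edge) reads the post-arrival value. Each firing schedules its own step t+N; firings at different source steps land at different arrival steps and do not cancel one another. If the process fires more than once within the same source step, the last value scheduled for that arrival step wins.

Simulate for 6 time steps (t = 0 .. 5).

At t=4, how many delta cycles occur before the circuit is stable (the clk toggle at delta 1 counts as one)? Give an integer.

2

t0.Δ0 s6=1 clk=0 s7=0 s4=0 s1=0 s3=0 s2=1 s5=1 s0=0
t0.Δ1 s6=1 clk=1 s7=0 s4=0 s1=0 s3=0 s2=1 s5=1 s0=0
t0.Δ2 s6=1 clk=1 s7=0 s4=1 s1=0 s3=1 s2=1 s5=1 s0=0
t0.Δ3 s6=1 clk=1 s7=1 s4=1 s1=1 s3=1 s2=1 s5=1 s0=0
t0.Δ4 s6=1 clk=1 s7=1 s4=1 s1=1 s3=1 s2=1 s5=1 s0=1
t0.Δ5 s6=1 clk=1 s7=0 s4=1 s1=1 s3=1 s2=1 s5=1 s0=1
t1.Δ0 s6=1 clk=1 s7=0 s4=1 s1=1 s3=1 s2=1 s5=1 s0=1
t1.Δ1 s6=1 clk=0 s7=0 s4=1 s1=1 s3=1 s2=1 s5=1 s0=1
t2.Δ0 s6=1 clk=0 s7=0 s4=1 s1=1 s3=1 s2=1 s5=1 s0=1
t2.Δ1 s6=1 clk=1 s7=0 s4=1 s1=1 s3=1 s2=1 s5=1 s0=1
t2.Δ2 s6=1 clk=1 s7=0 s4=0 s1=1 s3=1 s2=1 s5=1 s0=1
t3.Δ0 s6=1 clk=1 s7=0 s4=0 s1=1 s3=1 s2=1 s5=1 s0=1
t3.Δ1 s6=1 clk=0 s7=0 s4=0 s1=1 s3=1 s2=1 s5=1 s0=1
t4.Δ0 s6=1 clk=0 s7=0 s4=0 s1=1 s3=1 s2=1 s5=1 s0=1
t4.Δ1 s6=1 clk=1 s7=0 s4=0 s1=1 s3=1 s2=1 s5=1 s0=1
t4.Δ2 s6=1 clk=1 s7=0 s4=1 s1=1 s3=1 s2=1 s5=1 s0=1
t5.Δ0 s6=1 clk=1 s7=0 s4=1 s1=1 s3=1 s2=1 s5=1 s0=1
t5.Δ1 s6=1 clk=0 s7=0 s4=1 s1=1 s3=1 s2=1 s5=1 s0=1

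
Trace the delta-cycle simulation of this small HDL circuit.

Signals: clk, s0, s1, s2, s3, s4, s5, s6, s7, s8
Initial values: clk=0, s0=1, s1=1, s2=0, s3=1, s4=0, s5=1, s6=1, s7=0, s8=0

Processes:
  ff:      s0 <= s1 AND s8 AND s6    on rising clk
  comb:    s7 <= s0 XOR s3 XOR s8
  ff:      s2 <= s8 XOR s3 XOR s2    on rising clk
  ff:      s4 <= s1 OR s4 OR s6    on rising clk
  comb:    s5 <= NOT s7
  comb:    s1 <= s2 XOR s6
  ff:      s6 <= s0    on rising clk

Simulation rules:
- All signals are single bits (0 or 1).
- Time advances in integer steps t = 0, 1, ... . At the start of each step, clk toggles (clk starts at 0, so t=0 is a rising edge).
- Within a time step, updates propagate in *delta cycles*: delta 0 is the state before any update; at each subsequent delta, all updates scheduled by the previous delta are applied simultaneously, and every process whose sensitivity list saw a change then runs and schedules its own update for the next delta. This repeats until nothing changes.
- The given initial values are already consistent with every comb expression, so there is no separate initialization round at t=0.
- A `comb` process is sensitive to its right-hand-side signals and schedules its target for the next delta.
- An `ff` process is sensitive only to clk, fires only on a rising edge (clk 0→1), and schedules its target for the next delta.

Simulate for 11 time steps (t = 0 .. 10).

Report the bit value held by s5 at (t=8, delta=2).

0

[bits: s6,clk,s0,s3,s8,s4,s7,s5,s2,s1]
t=0: Δ0=1011000101 Δ1=1111000101 Δ2=1101010111 Δ3=1101011110 Δ4=1101011010 | 4Δ
t=1: Δ0=1101011010 Δ1=1001011010 | 1Δ
t=2: Δ0=1001011010 Δ1=1101011010 Δ2=0101011000 | 2Δ
t=3: Δ0=0101011000 Δ1=0001011000 | 1Δ
t=4: Δ0=0001011000 Δ1=0101011000 Δ2=0101011010 Δ3=0101011011 | 3Δ
t=5: Δ0=0101011011 Δ1=0001011011 | 1Δ
t=6: Δ0=0001011011 Δ1=0101011011 Δ2=0101011001 Δ3=0101011000 | 3Δ
t=7: Δ0=0101011000 Δ1=0001011000 | 1Δ
t=8: Δ0=0001011000 Δ1=0101011000 Δ2=0101011010 Δ3=0101011011 | 3Δ
t=9: Δ0=0101011011 Δ1=0001011011 | 1Δ
t=10: Δ0=0001011011 Δ1=0101011011 Δ2=0101011001 Δ3=0101011000 | 3Δ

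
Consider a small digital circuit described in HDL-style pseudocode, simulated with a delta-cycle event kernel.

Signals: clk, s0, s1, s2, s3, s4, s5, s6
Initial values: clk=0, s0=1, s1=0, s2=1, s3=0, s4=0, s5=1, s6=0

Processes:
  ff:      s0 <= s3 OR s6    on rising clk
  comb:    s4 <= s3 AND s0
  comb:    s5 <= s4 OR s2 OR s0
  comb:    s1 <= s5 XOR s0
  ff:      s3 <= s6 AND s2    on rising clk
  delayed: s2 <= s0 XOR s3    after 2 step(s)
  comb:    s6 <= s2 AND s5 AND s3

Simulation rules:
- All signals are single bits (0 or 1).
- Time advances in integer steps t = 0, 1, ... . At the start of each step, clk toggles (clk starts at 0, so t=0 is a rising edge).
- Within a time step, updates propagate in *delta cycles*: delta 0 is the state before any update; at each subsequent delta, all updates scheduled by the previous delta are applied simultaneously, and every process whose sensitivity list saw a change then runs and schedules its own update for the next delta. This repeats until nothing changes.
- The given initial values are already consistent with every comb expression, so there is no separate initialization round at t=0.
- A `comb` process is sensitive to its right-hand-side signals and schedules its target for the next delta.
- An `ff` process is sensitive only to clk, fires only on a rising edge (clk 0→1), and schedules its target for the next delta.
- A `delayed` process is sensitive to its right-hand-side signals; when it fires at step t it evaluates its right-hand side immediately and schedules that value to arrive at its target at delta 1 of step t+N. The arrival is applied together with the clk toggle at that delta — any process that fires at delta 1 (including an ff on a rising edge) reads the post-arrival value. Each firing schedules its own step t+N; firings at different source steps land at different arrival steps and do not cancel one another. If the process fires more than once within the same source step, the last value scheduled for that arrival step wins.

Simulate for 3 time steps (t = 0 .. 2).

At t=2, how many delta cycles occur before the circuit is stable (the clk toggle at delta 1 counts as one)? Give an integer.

3

t0.Δ0 s0=1 s2=1 s4=0 clk=0 s5=1 s3=0 s1=0 s6=0
t0.Δ1 s0=1 s2=1 s4=0 clk=1 s5=1 s3=0 s1=0 s6=0
t0.Δ2 s0=0 s2=1 s4=0 clk=1 s5=1 s3=0 s1=0 s6=0
t0.Δ3 s0=0 s2=1 s4=0 clk=1 s5=1 s3=0 s1=1 s6=0
t1.Δ0 s0=0 s2=1 s4=0 clk=1 s5=1 s3=0 s1=1 s6=0
t1.Δ1 s0=0 s2=1 s4=0 clk=0 s5=1 s3=0 s1=1 s6=0
t2.Δ0 s0=0 s2=1 s4=0 clk=0 s5=1 s3=0 s1=1 s6=0
t2.Δ1 s0=0 s2=0 s4=0 clk=1 s5=1 s3=0 s1=1 s6=0
t2.Δ2 s0=0 s2=0 s4=0 clk=1 s5=0 s3=0 s1=1 s6=0
t2.Δ3 s0=0 s2=0 s4=0 clk=1 s5=0 s3=0 s1=0 s6=0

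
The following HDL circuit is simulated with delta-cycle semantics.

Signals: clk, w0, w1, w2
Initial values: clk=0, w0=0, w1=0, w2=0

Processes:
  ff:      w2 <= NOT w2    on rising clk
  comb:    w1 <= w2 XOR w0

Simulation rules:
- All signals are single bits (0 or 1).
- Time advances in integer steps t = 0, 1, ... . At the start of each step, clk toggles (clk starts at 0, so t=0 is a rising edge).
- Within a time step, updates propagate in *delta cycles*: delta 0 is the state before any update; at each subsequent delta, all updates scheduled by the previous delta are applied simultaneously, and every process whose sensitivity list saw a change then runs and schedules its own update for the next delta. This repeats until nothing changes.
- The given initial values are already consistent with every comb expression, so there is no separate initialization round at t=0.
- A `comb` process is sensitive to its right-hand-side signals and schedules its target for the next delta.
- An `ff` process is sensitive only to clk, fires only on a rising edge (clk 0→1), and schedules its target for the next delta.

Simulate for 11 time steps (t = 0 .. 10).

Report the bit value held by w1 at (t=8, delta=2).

0

[bits: w0,w1,clk,w2]
t=0: Δ0=0000 Δ1=0010 Δ2=0011 Δ3=0111 | 3Δ
t=1: Δ0=0111 Δ1=0101 | 1Δ
t=2: Δ0=0101 Δ1=0111 Δ2=0110 Δ3=0010 | 3Δ
t=3: Δ0=0010 Δ1=0000 | 1Δ
t=4: Δ0=0000 Δ1=0010 Δ2=0011 Δ3=0111 | 3Δ
t=5: Δ0=0111 Δ1=0101 | 1Δ
t=6: Δ0=0101 Δ1=0111 Δ2=0110 Δ3=0010 | 3Δ
t=7: Δ0=0010 Δ1=0000 | 1Δ
t=8: Δ0=0000 Δ1=0010 Δ2=0011 Δ3=0111 | 3Δ
t=9: Δ0=0111 Δ1=0101 | 1Δ
t=10: Δ0=0101 Δ1=0111 Δ2=0110 Δ3=0010 | 3Δ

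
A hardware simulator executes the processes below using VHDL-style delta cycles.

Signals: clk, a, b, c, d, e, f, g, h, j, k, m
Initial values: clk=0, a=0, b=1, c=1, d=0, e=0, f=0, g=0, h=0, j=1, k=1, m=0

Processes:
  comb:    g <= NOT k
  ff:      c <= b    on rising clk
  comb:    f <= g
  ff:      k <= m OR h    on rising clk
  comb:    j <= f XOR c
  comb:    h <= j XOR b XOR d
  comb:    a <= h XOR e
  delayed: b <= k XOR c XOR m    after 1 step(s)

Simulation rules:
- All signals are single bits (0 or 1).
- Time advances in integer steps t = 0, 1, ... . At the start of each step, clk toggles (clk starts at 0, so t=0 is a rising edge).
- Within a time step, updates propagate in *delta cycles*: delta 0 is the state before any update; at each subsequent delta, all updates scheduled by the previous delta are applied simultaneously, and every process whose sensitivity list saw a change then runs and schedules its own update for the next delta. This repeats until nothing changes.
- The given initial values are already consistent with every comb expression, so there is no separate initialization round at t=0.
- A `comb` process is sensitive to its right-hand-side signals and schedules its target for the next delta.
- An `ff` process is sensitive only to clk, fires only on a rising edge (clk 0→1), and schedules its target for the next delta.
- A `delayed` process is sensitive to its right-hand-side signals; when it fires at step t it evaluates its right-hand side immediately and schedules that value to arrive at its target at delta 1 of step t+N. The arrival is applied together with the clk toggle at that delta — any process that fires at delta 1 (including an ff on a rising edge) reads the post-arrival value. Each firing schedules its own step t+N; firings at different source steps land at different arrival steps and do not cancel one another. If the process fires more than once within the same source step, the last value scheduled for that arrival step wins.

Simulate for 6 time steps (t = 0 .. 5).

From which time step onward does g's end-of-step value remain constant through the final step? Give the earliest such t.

2

[bits: f,h,b,c,clk,g,e,j,d,a,m,k]
t=0: Δ0=001100010001 Δ1=001110010001 Δ2=001110010000 Δ3=001111010000 Δ4=101111010000 Δ5=101111000000 Δ6=111111000000 Δ7=111111000100 | 7Δ
t=1: Δ0=111111000100 Δ1=111101000100 | 1Δ
t=2: Δ0=111101000100 Δ1=111111000100 Δ2=111111000101 Δ3=111110000101 Δ4=011110000101 Δ5=011110010101 Δ6=001110010101 Δ7=001110010001 | 7Δ
t=3: Δ0=001110010001 Δ1=000100010001 Δ2=010100010001 Δ3=010100010101 | 3Δ
t=4: Δ0=010100010101 Δ1=010110010101 Δ2=010010010101 Δ3=010010000101 Δ4=000010000101 Δ5=000010000001 | 5Δ
t=5: Δ0=000010000001 Δ1=001000000001 Δ2=011000000001 Δ3=011000000101 | 3Δ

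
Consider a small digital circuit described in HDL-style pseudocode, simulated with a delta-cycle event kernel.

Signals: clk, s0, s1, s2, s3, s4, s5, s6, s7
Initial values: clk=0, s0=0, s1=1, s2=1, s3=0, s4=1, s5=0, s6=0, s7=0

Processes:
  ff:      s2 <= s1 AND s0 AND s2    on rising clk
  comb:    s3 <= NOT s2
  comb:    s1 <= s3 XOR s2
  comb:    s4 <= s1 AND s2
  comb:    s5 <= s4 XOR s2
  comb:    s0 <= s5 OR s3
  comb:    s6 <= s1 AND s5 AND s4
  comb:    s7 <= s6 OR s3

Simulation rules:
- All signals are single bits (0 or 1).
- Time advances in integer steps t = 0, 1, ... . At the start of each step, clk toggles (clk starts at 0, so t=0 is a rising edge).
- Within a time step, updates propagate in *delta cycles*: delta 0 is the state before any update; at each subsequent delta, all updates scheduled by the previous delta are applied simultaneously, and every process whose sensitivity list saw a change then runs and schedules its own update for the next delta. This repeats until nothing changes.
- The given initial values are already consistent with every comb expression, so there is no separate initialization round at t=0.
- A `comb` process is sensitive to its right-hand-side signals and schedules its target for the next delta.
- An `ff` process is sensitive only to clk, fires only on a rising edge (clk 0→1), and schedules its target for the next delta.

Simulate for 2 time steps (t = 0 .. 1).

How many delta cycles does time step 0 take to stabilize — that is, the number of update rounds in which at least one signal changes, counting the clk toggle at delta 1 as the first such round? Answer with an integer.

4

[bits: s4,clk,s7,s0,s2,s3,s5,s1,s6]
t=0: Δ0=100010010 Δ1=110010010 Δ2=110000010 Δ3=010001100 Δ4=011101010 | 4Δ
t=1: Δ0=011101010 Δ1=001101010 | 1Δ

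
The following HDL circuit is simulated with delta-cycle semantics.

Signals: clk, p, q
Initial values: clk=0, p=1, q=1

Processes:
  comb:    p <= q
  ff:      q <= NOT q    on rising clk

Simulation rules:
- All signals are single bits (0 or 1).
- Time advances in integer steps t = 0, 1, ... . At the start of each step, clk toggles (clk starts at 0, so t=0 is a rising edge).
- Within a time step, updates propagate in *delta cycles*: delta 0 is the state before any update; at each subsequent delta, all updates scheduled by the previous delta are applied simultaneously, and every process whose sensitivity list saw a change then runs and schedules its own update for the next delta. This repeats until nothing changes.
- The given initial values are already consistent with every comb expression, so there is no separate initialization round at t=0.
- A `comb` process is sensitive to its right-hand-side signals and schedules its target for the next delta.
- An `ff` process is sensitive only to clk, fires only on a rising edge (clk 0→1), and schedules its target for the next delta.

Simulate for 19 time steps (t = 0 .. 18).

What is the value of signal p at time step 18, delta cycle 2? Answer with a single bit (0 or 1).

0

t0.Δ0 q=1 p=1 clk=0
t0.Δ1 q=1 p=1 clk=1
t0.Δ2 q=0 p=1 clk=1
t0.Δ3 q=0 p=0 clk=1
t1.Δ0 q=0 p=0 clk=1
t1.Δ1 q=0 p=0 clk=0
t2.Δ0 q=0 p=0 clk=0
t2.Δ1 q=0 p=0 clk=1
t2.Δ2 q=1 p=0 clk=1
t2.Δ3 q=1 p=1 clk=1
t3.Δ0 q=1 p=1 clk=1
t3.Δ1 q=1 p=1 clk=0
t4.Δ0 q=1 p=1 clk=0
t4.Δ1 q=1 p=1 clk=1
t4.Δ2 q=0 p=1 clk=1
t4.Δ3 q=0 p=0 clk=1
t5.Δ0 q=0 p=0 clk=1
t5.Δ1 q=0 p=0 clk=0
t6.Δ0 q=0 p=0 clk=0
t6.Δ1 q=0 p=0 clk=1
t6.Δ2 q=1 p=0 clk=1
t6.Δ3 q=1 p=1 clk=1
t7.Δ0 q=1 p=1 clk=1
t7.Δ1 q=1 p=1 clk=0
t8.Δ0 q=1 p=1 clk=0
t8.Δ1 q=1 p=1 clk=1
t8.Δ2 q=0 p=1 clk=1
t8.Δ3 q=0 p=0 clk=1
t9.Δ0 q=0 p=0 clk=1
t9.Δ1 q=0 p=0 clk=0
t10.Δ0 q=0 p=0 clk=0
t10.Δ1 q=0 p=0 clk=1
t10.Δ2 q=1 p=0 clk=1
t10.Δ3 q=1 p=1 clk=1
t11.Δ0 q=1 p=1 clk=1
t11.Δ1 q=1 p=1 clk=0
t12.Δ0 q=1 p=1 clk=0
t12.Δ1 q=1 p=1 clk=1
t12.Δ2 q=0 p=1 clk=1
t12.Δ3 q=0 p=0 clk=1
t13.Δ0 q=0 p=0 clk=1
t13.Δ1 q=0 p=0 clk=0
t14.Δ0 q=0 p=0 clk=0
t14.Δ1 q=0 p=0 clk=1
t14.Δ2 q=1 p=0 clk=1
t14.Δ3 q=1 p=1 clk=1
t15.Δ0 q=1 p=1 clk=1
t15.Δ1 q=1 p=1 clk=0
t16.Δ0 q=1 p=1 clk=0
t16.Δ1 q=1 p=1 clk=1
t16.Δ2 q=0 p=1 clk=1
t16.Δ3 q=0 p=0 clk=1
t17.Δ0 q=0 p=0 clk=1
t17.Δ1 q=0 p=0 clk=0
t18.Δ0 q=0 p=0 clk=0
t18.Δ1 q=0 p=0 clk=1
t18.Δ2 q=1 p=0 clk=1
t18.Δ3 q=1 p=1 clk=1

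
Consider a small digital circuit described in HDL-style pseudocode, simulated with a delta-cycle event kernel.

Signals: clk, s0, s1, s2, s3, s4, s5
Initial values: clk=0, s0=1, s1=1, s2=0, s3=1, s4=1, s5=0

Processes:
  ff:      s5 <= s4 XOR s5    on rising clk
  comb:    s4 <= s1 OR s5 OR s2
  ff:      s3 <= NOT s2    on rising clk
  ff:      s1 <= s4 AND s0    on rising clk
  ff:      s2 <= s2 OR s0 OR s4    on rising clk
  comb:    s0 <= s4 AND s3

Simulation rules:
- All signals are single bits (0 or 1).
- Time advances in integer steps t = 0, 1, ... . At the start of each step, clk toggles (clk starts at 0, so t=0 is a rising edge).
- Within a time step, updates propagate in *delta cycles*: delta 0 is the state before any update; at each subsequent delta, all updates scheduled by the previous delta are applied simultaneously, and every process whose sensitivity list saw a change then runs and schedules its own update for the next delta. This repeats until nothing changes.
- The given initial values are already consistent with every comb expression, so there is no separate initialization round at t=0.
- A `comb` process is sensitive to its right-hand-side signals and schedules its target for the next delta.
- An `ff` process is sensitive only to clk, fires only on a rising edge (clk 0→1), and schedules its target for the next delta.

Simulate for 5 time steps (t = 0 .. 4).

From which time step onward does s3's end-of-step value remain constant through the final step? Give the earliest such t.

2

t=0 Δ0: s5=0 s4=1 s3=1 s1=1 s2=0 clk=0 s0=1
  Δ1: clk:0→1
  Δ2: s5:0→1, s2:0→1
  (2Δ to stable)
t=1 Δ0: s5=1 s4=1 s3=1 s1=1 s2=1 clk=1 s0=1
  Δ1: clk:1→0
  (1Δ to stable)
t=2 Δ0: s5=1 s4=1 s3=1 s1=1 s2=1 clk=0 s0=1
  Δ1: clk:0→1
  Δ2: s5:1→0, s3:1→0
  Δ3: s0:1→0
  (3Δ to stable)
t=3 Δ0: s5=0 s4=1 s3=0 s1=1 s2=1 clk=1 s0=0
  Δ1: clk:1→0
  (1Δ to stable)
t=4 Δ0: s5=0 s4=1 s3=0 s1=1 s2=1 clk=0 s0=0
  Δ1: clk:0→1
  Δ2: s5:0→1, s1:1→0
  (2Δ to stable)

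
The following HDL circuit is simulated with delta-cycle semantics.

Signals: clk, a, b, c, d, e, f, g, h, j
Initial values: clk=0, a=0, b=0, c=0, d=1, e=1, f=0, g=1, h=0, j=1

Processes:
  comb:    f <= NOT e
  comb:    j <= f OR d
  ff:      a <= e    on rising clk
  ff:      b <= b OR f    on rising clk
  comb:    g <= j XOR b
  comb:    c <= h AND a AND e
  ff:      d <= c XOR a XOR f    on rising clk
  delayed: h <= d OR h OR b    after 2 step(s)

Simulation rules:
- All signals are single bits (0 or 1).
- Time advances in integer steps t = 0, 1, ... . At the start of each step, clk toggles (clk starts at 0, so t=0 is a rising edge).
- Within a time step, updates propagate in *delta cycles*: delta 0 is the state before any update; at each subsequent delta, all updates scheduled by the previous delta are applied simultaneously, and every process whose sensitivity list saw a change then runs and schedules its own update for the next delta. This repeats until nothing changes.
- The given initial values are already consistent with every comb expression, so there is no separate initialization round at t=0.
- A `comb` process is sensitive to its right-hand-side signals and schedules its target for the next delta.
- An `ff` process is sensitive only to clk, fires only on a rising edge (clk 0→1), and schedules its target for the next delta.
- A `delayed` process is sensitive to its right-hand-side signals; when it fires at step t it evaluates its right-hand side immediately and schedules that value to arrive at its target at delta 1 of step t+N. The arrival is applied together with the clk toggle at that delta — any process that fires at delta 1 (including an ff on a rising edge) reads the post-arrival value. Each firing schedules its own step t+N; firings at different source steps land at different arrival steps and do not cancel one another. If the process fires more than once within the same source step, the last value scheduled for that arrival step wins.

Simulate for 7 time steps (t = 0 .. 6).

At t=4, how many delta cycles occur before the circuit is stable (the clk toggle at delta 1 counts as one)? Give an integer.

[bits: a,g,c,e,d,clk,f,j,h,b]
t=0: Δ0=0101100100 Δ1=0101110100 Δ2=1101010100 Δ3=1101010000 Δ4=1001010000 | 4Δ
t=1: Δ0=1001010000 Δ1=1001000000 | 1Δ
t=2: Δ0=1001000000 Δ1=1001010000 Δ2=1001110000 Δ3=1001110100 Δ4=1101110100 | 4Δ
t=3: Δ0=1101110100 Δ1=1101100100 | 1Δ
t=4: Δ0=1101100100 Δ1=1101110110 Δ2=1111110110 | 2Δ
t=5: Δ0=1111110110 Δ1=1111100110 | 1Δ
t=6: Δ0=1111100110 Δ1=1111110110 Δ2=1111010110 Δ3=1111010010 Δ4=1011010010 | 4Δ

2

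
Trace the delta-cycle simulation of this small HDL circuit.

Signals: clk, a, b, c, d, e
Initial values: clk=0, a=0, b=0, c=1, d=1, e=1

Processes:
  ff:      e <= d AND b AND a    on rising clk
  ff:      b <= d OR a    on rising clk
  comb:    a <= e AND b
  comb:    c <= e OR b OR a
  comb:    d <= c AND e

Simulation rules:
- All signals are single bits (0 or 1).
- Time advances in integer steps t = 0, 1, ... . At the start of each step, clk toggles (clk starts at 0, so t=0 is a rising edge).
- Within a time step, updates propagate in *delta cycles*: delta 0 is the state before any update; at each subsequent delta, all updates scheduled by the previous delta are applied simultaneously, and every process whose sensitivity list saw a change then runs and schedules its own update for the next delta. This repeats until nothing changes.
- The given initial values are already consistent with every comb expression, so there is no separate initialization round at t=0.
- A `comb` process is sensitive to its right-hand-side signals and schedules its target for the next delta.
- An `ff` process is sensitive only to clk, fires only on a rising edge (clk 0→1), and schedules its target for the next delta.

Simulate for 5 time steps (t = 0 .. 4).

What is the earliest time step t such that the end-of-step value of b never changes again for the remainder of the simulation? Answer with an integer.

2

[bits: c,e,clk,d,b,a]
t=0: Δ0=110100 Δ1=111100 Δ2=101110 Δ3=101010 | 3Δ
t=1: Δ0=101010 Δ1=100010 | 1Δ
t=2: Δ0=100010 Δ1=101010 Δ2=101000 Δ3=001000 | 3Δ
t=3: Δ0=001000 Δ1=000000 | 1Δ
t=4: Δ0=000000 Δ1=001000 | 1Δ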